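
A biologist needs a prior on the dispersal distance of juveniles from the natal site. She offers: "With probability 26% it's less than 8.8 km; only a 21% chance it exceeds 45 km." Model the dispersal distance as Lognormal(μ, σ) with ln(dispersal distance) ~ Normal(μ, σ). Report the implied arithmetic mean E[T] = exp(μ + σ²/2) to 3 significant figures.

E[T] ≈ 34.2 km

If T ~ Lognormal(μ,σ) then ln T ~ Normal(μ,σ), so the p-quantile of ln T is μ + z_p·σ.
ln(8.8) = 2.175 and ln(45) = 3.807; z_{0.26} = -0.6433, z_{0.79} = 0.8064.
σ = (3.807 − 2.175)/(0.8064 − (-0.6433)) = 1.126.
μ = 2.175 − (-0.6433)·1.126 = 2.899.
E[T] = exp(μ + σ²/2) = exp(2.899 + 0.6335) = 34.2 km.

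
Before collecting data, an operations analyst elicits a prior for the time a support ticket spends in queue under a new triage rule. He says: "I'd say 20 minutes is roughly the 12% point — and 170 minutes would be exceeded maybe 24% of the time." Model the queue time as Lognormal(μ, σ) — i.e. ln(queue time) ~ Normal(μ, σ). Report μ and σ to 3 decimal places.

If T ~ Lognormal(μ,σ) then ln T ~ Normal(μ,σ), so the p-quantile of ln T is μ + z_p·σ.
ln(20) = 2.996 and ln(170) = 5.136; z_{0.12} = -1.175, z_{0.76} = 0.7063.
σ = (5.136 − 2.996)/(0.7063 − (-1.175)) = 1.138.
μ = 2.996 − (-1.175)·1.138 = 4.332.

μ ≈ 4.332, σ ≈ 1.138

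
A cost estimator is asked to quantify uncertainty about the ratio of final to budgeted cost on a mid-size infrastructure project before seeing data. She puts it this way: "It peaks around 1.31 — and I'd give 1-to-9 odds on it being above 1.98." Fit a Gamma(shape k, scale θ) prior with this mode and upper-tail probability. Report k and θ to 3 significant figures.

k ≈ 11.9, θ ≈ 0.12

Gamma(k,θ) with k>1 has mode (k−1)θ, so θ = 1.31/(k−1).
Need P(X < 1.98) = 0.9 with θ tied to k this way. Start at k = 2, θ = 1.31: P(X<1.98) ≈ 0.446.
Too low — raise k to concentrate. Iterating converges to k ≈ 11.9.
Then θ = 1.31/(11.9−1) ≈ 0.12.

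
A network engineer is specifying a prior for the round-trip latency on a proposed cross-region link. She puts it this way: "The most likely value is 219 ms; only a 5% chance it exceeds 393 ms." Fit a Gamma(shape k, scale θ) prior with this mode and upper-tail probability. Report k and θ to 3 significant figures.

k ≈ 9.15, θ ≈ 26.9

Gamma(k,θ) with k>1 has mode (k−1)θ, so θ = 219/(k−1).
Need P(X < 393) = 0.95 with θ tied to k this way. Start at k = 2, θ = 219: P(X<393) ≈ 0.536.
Too low — raise k to concentrate. Iterating converges to k ≈ 9.15.
Then θ = 219/(9.15−1) ≈ 26.9.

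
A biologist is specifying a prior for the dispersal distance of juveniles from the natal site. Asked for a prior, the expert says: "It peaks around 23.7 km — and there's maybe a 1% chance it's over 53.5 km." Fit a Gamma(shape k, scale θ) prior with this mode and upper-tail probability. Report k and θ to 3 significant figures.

k ≈ 8.23, θ ≈ 3.28

Gamma(k,θ) with k>1 has mode (k−1)θ, so θ = 23.7/(k−1).
Need P(X < 53.5) = 0.99 with θ tied to k this way. Start at k = 2, θ = 23.7: P(X<53.5) ≈ 0.659.
Too low — raise k to concentrate. Iterating converges to k ≈ 8.23.
Then θ = 23.7/(8.23−1) ≈ 3.28.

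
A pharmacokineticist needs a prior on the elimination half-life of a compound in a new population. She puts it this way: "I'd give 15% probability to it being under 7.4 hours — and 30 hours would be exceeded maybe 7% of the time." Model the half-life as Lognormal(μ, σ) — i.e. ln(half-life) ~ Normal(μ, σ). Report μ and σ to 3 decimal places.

If T ~ Lognormal(μ,σ) then ln T ~ Normal(μ,σ), so the p-quantile of ln T is μ + z_p·σ.
ln(7.4) = 2.001 and ln(30) = 3.401; z_{0.15} = -1.036, z_{0.93} = 1.476.
σ = (3.401 − 2.001)/(1.476 − (-1.036)) = 0.557.
μ = 2.001 − (-1.036)·0.557 = 2.579.

μ ≈ 2.579, σ ≈ 0.557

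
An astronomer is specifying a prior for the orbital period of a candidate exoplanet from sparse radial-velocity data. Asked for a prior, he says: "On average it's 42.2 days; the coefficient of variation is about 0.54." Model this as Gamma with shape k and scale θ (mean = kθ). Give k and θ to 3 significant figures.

k ≈ 3.43, θ ≈ 12.3

For Gamma(k, scale θ): mean = kθ, variance = kθ², so CV = 1/√k.
CV = 0.54, hence k = 1/CV² = 3.43.
Then θ = mean/k = 42.2/3.43 = 12.3.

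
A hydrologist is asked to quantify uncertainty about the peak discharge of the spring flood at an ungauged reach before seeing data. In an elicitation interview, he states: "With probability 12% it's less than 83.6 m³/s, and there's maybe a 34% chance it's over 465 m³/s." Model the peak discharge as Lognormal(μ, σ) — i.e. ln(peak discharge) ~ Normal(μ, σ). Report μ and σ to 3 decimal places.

If T ~ Lognormal(μ,σ) then ln T ~ Normal(μ,σ), so the p-quantile of ln T is μ + z_p·σ.
ln(83.6) = 4.426 and ln(465) = 6.142; z_{0.12} = -1.175, z_{0.66} = 0.4125.
σ = (6.142 − 4.426)/(0.4125 − (-1.175)) = 1.081.
μ = 4.426 − (-1.175)·1.081 = 5.696.

μ ≈ 5.696, σ ≈ 1.081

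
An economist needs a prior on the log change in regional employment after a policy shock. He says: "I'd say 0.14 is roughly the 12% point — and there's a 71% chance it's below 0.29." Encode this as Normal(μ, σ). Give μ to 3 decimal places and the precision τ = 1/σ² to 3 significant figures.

μ = 0.242, τ = 133

For Normal(μ,σ), the p-quantile is μ + z_p·σ. Here z_{0.12} = -1.175, z_{0.71} = 0.5534.
So 0.14 = μ − 1.175σ and 0.29 = μ + 0.5534σ.
Subtracting: σ = (0.29 − 0.14)/(0.5534 − (-1.175)) = 0.087.
Then μ = 0.14 − (-1.175)·0.087 = 0.242.
Precision τ = 1/σ² = 1/0.08679² = 133.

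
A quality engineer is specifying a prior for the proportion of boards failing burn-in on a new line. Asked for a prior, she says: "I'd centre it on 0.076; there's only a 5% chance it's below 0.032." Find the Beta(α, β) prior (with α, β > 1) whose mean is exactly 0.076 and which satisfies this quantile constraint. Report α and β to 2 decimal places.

α ≈ 5.32, β ≈ 64.73

With mean 0.076 fixed, write α = 0.076s, β = 0.924s where s = α+β.
Need P(θ < 0.032) = 0.05 under Beta(0.076s, 0.924s). Normal approximation: (q−m)/√(m(1−m)/s) ≈ z_{0.05} = -1.64, so s ≈ 0.076·0.924·(-1.64)²/(0.032−0.076)² = 98.1.
At s = 98.1: P(θ<0.032) ≈ 0.023. Adjusting to match 0.05 gives s ≈ 70.05.
So α = 0.076·70.05 ≈ 5.32, β = 0.924·70.05 ≈ 64.73.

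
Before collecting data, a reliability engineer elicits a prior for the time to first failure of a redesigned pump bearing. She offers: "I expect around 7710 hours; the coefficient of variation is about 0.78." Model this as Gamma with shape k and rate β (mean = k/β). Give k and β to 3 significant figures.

k ≈ 1.64, β ≈ 0.000213

For Gamma(k, rate β): mean = k/β, variance = k/β², so CV = 1/√k.
CV = 0.78, hence k = 1/CV² = 1.64.
Then β = k/mean = 1.64/7710 = 0.000213.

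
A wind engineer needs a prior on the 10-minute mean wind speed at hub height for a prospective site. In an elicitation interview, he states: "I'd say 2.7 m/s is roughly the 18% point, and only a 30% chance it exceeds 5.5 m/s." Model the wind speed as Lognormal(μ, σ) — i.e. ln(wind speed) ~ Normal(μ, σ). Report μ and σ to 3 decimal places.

μ ≈ 1.446, σ ≈ 0.494

If T ~ Lognormal(μ,σ) then ln T ~ Normal(μ,σ), so the p-quantile of ln T is μ + z_p·σ.
ln(2.7) = 0.9933 and ln(5.5) = 1.705; z_{0.18} = -0.9154, z_{0.7} = 0.5244.
σ = (1.705 − 0.9933)/(0.5244 − (-0.9154)) = 0.494.
μ = 0.9933 − (-0.9154)·0.494 = 1.446.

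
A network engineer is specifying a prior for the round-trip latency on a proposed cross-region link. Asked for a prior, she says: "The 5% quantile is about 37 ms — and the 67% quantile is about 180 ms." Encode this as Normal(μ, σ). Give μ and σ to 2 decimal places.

μ = 149.83, σ = 68.59

For Normal(μ,σ), the p-quantile is μ + z_p·σ. Here z_{0.05} = -1.645, z_{0.67} = 0.4399.
So 37 = μ − 1.645σ and 180 = μ + 0.4399σ.
Subtracting: σ = (180 − 37)/(0.4399 − (-1.645)) = 68.59.
Then μ = 37 − (-1.645)·68.59 = 149.83.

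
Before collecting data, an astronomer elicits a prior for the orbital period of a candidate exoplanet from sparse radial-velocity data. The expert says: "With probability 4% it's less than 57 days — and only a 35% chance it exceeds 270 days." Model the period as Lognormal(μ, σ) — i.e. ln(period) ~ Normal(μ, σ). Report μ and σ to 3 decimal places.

μ ≈ 5.318, σ ≈ 0.728

If T ~ Lognormal(μ,σ) then ln T ~ Normal(μ,σ), so the p-quantile of ln T is μ + z_p·σ.
ln(57) = 4.043 and ln(270) = 5.598; z_{0.04} = -1.751, z_{0.65} = 0.3853.
σ = (5.598 − 4.043)/(0.3853 − (-1.751)) = 0.728.
μ = 4.043 − (-1.751)·0.728 = 5.318.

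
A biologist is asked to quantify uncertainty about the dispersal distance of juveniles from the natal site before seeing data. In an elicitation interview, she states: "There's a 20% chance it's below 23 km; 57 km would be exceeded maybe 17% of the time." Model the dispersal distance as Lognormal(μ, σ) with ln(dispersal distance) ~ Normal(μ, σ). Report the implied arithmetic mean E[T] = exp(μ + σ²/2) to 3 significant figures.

E[T] ≈ 40 km

If T ~ Lognormal(μ,σ) then ln T ~ Normal(μ,σ), so the p-quantile of ln T is μ + z_p·σ.
ln(23) = 3.135 and ln(57) = 4.043; z_{0.2} = -0.8416, z_{0.83} = 0.9542.
σ = (4.043 − 3.135)/(0.9542 − (-0.8416)) = 0.505.
μ = 3.135 − (-0.8416)·0.505 = 3.561.
E[T] = exp(μ + σ²/2) = exp(3.561 + 0.1277) = 40 km.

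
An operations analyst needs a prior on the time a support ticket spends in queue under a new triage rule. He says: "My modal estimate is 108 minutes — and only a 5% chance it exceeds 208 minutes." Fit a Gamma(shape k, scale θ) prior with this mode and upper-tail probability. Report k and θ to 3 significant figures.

Gamma(k,θ) with k>1 has mode (k−1)θ, so θ = 108/(k−1).
Need P(X < 208) = 0.95 with θ tied to k this way. Start at k = 2, θ = 108: P(X<208) ≈ 0.574.
Too low — raise k to concentrate. Iterating converges to k ≈ 7.47.
Then θ = 108/(7.47−1) ≈ 16.7.

k ≈ 7.47, θ ≈ 16.7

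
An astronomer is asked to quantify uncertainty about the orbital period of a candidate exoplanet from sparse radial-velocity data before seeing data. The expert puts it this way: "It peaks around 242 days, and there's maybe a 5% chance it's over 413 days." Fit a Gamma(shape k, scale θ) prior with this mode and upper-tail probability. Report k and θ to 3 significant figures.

Gamma(k,θ) with k>1 has mode (k−1)θ, so θ = 242/(k−1).
Need P(X < 413) = 0.95 with θ tied to k this way. Start at k = 2, θ = 242: P(X<413) ≈ 0.509.
Too low — raise k to concentrate. Iterating converges to k ≈ 10.8.
Then θ = 242/(10.8−1) ≈ 24.8.

k ≈ 10.8, θ ≈ 24.8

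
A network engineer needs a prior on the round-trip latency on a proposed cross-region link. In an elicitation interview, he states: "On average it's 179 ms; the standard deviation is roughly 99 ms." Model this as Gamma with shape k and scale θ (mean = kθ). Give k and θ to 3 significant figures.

For Gamma(k, scale θ): mean = kθ, variance = kθ², so CV = 1/√k.
CV = SD/mean = 99/179 = 0.5531, hence k = 1/CV² = 3.27.
Then θ = mean/k = 179/3.27 = 54.8.

k ≈ 3.27, θ ≈ 54.8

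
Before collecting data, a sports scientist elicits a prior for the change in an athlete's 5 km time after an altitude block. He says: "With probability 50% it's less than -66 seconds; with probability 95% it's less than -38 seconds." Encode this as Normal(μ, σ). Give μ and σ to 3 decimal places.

μ = -66.000, σ = 17.023

The p-quantile of Normal(μ,σ) is μ + z_p·σ, with z_{0.5} = 0 and z_{0.95} = 1.645.
Eliminate σ: μ = (z₂·x₁ − z₁·x₂)/(z₂ − z₁) = (1.645·-66 − (0)·-38)/1.645 = -66.000.
Then σ = (x₂ − x₁)/(z₂ − z₁) = (-38 − -66)/1.645 = 17.023.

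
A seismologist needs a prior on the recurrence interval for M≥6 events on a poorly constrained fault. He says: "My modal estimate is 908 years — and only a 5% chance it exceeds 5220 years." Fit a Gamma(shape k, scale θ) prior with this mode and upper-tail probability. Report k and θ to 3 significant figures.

Gamma(k,θ) with k>1 has mode (k−1)θ, so θ = 908/(k−1).
Need P(X < 5220) = 0.95 with θ tied to k this way. Start at k = 2, θ = 908: P(X<5220) ≈ 0.978.
Too high — lower k to spread out. Iterating converges to k ≈ 1.76.
Then θ = 908/(1.76−1) ≈ 1200.

k ≈ 1.76, θ ≈ 1200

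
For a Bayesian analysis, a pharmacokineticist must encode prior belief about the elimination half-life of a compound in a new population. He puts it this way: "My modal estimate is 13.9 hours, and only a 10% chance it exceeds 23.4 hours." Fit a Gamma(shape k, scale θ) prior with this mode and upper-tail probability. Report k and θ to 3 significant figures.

Gamma(k,θ) with k>1 has mode (k−1)θ, so θ = 13.9/(k−1).
Need P(X < 23.4) = 0.9 with θ tied to k this way. Start at k = 2, θ = 13.9: P(X<23.4) ≈ 0.502.
Too low — raise k to concentrate. Iterating converges to k ≈ 7.97.
Then θ = 13.9/(7.97−1) ≈ 1.99.

k ≈ 7.97, θ ≈ 1.99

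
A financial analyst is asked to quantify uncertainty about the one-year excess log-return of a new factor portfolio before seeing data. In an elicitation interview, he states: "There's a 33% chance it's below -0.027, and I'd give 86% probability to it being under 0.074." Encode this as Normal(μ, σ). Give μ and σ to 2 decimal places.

μ = 0.00, σ = 0.07

For Normal(μ,σ), the p-quantile is μ + z_p·σ. Here z_{0.33} = -0.4399, z_{0.86} = 1.08.
So -0.027 = μ − 0.4399σ and 0.074 = μ + 1.08σ.
Subtracting: σ = (0.074 − -0.027)/(1.08 − (-0.4399)) = 0.07.
Then μ = -0.027 − (-0.4399)·0.07 = 0.00.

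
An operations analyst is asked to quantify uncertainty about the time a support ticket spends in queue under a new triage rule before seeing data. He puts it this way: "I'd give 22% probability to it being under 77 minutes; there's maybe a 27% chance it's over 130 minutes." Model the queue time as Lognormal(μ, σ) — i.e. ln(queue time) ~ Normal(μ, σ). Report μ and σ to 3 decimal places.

μ ≈ 4.636, σ ≈ 0.378

If T ~ Lognormal(μ,σ) then ln T ~ Normal(μ,σ), so the p-quantile of ln T is μ + z_p·σ.
ln(77) = 4.344 and ln(130) = 4.868; z_{0.22} = -0.7722, z_{0.73} = 0.6128.
σ = (4.868 − 4.344)/(0.6128 − (-0.7722)) = 0.378.
μ = 4.344 − (-0.7722)·0.378 = 4.636.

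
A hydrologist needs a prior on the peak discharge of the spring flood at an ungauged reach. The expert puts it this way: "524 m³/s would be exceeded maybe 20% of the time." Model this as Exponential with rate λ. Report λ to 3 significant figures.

λ ≈ 0.00307

P(T > 524.0) = e^(−λ·524.0) = 0.2, so λ = −ln(0.2)/524.0 = 0.00307.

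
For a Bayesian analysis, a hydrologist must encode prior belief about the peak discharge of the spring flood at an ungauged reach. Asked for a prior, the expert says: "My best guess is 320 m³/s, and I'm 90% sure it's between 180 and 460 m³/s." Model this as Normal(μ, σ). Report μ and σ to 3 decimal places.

A symmetric 90% interval runs μ ± z·σ with z = 1.645.
Half-width = 140, so σ = 140/1.645 = 85.114.
μ is the stated best guess, 320.000.

μ = 320.000, σ = 85.114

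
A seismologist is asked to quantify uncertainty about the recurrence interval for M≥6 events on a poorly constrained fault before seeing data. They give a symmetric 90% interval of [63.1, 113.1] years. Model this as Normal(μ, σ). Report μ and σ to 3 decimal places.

μ = 88.100, σ = 15.199

A symmetric 90% interval runs μ ± z·σ with z = 1.645.
Half-width = 25, so σ = 25/1.645 = 15.199.
μ is the interval midpoint, 88.100.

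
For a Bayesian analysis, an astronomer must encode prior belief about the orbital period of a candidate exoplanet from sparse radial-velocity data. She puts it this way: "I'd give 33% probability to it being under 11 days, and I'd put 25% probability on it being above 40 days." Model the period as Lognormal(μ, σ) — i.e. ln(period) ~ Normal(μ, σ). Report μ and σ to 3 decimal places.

If T ~ Lognormal(μ,σ) then ln T ~ Normal(μ,σ), so the p-quantile of ln T is μ + z_p·σ.
ln(11) = 2.398 and ln(40) = 3.689; z_{0.33} = -0.4399, z_{0.75} = 0.6745.
σ = (3.689 − 2.398)/(0.6745 − (-0.4399)) = 1.158.
μ = 2.398 − (-0.4399)·1.158 = 2.908.

μ ≈ 2.908, σ ≈ 1.158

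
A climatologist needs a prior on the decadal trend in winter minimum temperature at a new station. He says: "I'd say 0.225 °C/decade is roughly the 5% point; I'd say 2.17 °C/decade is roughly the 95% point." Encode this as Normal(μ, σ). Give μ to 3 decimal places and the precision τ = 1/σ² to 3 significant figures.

The p-quantile of Normal(μ,σ) is μ + z_p·σ, with z_{0.05} = -1.645 and z_{0.95} = 1.645.
Eliminate σ: μ = (z₂·x₁ − z₁·x₂)/(z₂ − z₁) = (1.645·0.225 − (-1.645)·2.17)/3.29 = 1.198.
Then σ = (x₂ − x₁)/(z₂ − z₁) = (2.17 − 0.225)/3.29 = 0.591.
Precision τ = 1/σ² = 1/0.5912² = 2.86.

μ = 1.198, τ = 2.86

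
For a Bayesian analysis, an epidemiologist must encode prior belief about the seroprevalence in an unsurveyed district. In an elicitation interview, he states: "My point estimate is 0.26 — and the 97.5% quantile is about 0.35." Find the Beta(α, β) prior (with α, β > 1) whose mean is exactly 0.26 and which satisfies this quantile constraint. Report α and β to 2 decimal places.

α ≈ 25.90, β ≈ 73.71

With mean 0.26 fixed, write α = 0.26s, β = 0.74s where s = α+β.
Need P(θ < 0.35) = 0.975 under Beta(0.26s, 0.74s). Normal approximation: (q−m)/√(m(1−m)/s) ≈ z_{0.975} = 1.96, so s ≈ 0.26·0.74·(1.96)²/(0.35−0.26)² = 91.2.
At s = 91.2: P(θ<0.35) ≈ 0.970. Adjusting to match 0.975 gives s ≈ 99.61.
So α = 0.26·99.61 ≈ 25.90, β = 0.74·99.61 ≈ 73.71.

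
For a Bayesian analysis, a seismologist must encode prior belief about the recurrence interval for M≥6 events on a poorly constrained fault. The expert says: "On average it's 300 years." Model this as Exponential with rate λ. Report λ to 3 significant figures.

λ ≈ 0.00333

Exponential mean = 1/λ, so λ = 1/300.0 = 0.00333.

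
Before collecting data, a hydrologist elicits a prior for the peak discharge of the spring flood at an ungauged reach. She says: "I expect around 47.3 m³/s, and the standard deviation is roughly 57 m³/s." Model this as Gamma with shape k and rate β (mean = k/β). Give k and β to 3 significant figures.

For Gamma(k, rate β): mean = k/β, variance = k/β², so CV = 1/√k.
CV = SD/mean = 57/47.3 = 1.205, hence k = 1/CV² = 0.689.
Then β = k/mean = 0.689/47.3 = 0.0146.

k ≈ 0.689, β ≈ 0.0146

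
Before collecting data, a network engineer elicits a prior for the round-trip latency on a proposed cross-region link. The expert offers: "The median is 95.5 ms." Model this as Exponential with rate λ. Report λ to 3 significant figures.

Exponential median = ln 2 / λ, so λ = ln 2 / 95.5 = 0.00726.

λ ≈ 0.00726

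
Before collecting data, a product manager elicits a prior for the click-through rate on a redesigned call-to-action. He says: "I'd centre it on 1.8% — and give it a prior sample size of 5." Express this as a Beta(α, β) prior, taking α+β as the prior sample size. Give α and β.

α = 0.09, β = 4.91

Under the effective-sample-size interpretation, Beta(α, β) has prior mean α/(α+β) and prior sample size α+β.
So α+β = 5 and α/(α+β) = 0.018, giving α = 0.018·5 = 0.09 and β = 5 − 0.09 = 4.91.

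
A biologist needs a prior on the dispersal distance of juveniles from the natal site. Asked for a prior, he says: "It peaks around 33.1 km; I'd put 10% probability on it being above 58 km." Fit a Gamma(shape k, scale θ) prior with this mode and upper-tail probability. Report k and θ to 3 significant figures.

Gamma(k,θ) with k>1 has mode (k−1)θ, so θ = 33.1/(k−1).
Need P(X < 58) = 0.9 with θ tied to k this way. Start at k = 2, θ = 33.1: P(X<58) ≈ 0.523.
Too low — raise k to concentrate. Iterating converges to k ≈ 7.04.
Then θ = 33.1/(7.04−1) ≈ 5.48.

k ≈ 7.04, θ ≈ 5.48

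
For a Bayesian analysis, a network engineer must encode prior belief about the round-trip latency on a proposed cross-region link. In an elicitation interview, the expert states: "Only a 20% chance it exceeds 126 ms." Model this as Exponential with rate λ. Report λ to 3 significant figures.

P(T > 126.0) = e^(−λ·126.0) = 0.2, so λ = −ln(0.2)/126.0 = 0.0128.

λ ≈ 0.0128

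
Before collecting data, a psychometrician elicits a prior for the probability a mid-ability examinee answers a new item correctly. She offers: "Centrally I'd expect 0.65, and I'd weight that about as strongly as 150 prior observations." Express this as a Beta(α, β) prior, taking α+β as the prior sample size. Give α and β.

Under the effective-sample-size interpretation, Beta(α, β) has prior mean α/(α+β) and prior sample size α+β.
So α+β = 150 and α/(α+β) = 0.65, giving α = 0.65·150 = 97.5 and β = 150 − 97.5 = 52.5.

α = 97.5, β = 52.5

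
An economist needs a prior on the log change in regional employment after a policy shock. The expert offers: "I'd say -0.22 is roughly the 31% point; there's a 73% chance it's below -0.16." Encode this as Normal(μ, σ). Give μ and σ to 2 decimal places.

μ = -0.19, σ = 0.05

For Normal(μ,σ), the p-quantile is μ + z_p·σ. Here z_{0.31} = -0.4959, z_{0.73} = 0.6128.
So -0.22 = μ − 0.4959σ and -0.16 = μ + 0.6128σ.
Subtracting: σ = (-0.16 − -0.22)/(0.6128 − (-0.4959)) = 0.05.
Then μ = -0.22 − (-0.4959)·0.05 = -0.19.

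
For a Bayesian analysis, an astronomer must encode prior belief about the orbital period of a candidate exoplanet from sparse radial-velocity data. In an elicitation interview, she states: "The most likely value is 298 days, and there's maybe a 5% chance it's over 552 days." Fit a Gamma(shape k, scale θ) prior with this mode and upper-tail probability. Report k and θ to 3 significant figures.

Gamma(k,θ) with k>1 has mode (k−1)θ, so θ = 298/(k−1).
Need P(X < 552) = 0.95 with θ tied to k this way. Start at k = 2, θ = 298: P(X<552) ≈ 0.553.
Too low — raise k to concentrate. Iterating converges to k ≈ 8.32.
Then θ = 298/(8.32−1) ≈ 40.7.

k ≈ 8.32, θ ≈ 40.7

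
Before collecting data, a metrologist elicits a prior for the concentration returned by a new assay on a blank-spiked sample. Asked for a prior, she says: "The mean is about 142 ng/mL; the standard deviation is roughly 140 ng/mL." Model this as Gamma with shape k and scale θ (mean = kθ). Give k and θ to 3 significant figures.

k ≈ 1.03, θ ≈ 138

For Gamma(k, scale θ): mean = kθ, variance = kθ², so CV = 1/√k.
CV = SD/mean = 140/142 = 0.9859, hence k = 1/CV² = 1.03.
Then θ = mean/k = 142/1.03 = 138.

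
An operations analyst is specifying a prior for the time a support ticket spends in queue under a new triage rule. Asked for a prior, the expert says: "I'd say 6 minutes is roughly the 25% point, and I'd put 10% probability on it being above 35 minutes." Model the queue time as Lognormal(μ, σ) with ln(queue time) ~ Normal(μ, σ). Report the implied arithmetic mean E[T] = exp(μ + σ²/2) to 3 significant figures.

E[T] ≈ 16.5 minutes

If T ~ Lognormal(μ,σ) then ln T ~ Normal(μ,σ), so the p-quantile of ln T is μ + z_p·σ.
ln(6) = 1.792 and ln(35) = 3.555; z_{0.25} = -0.6745, z_{0.9} = 1.282.
σ = (3.555 − 1.792)/(1.282 − (-0.6745)) = 0.902.
μ = 1.792 − (-0.6745)·0.902 = 2.400.
E[T] = exp(μ + σ²/2) = exp(2.400 + 0.4065) = 16.5 minutes.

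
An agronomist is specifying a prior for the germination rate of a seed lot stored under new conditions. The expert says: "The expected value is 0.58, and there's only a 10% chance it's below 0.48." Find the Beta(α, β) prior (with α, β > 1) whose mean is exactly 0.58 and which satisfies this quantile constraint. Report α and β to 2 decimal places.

With mean 0.58 fixed, write α = 0.58s, β = 0.42s where s = α+β.
Need P(θ < 0.48) = 0.1 under Beta(0.58s, 0.42s). Normal approximation: (q−m)/√(m(1−m)/s) ≈ z_{0.1} = -1.28, so s ≈ 0.58·0.42·(-1.28)²/(0.48−0.58)² = 40.0.
At s = 40.0: P(θ<0.48) ≈ 0.101. Adjusting to match 0.1 gives s ≈ 40.36.
So α = 0.58·40.36 ≈ 23.41, β = 0.42·40.36 ≈ 16.95.

α ≈ 23.41, β ≈ 16.95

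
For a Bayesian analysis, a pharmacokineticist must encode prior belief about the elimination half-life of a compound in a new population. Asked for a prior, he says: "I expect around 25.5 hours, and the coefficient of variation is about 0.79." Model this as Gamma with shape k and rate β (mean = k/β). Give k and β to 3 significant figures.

For Gamma(k, rate β): mean = k/β, variance = k/β², so CV = 1/√k.
CV = 0.79, hence k = 1/CV² = 1.6.
Then β = k/mean = 1.6/25.5 = 0.0628.

k ≈ 1.6, β ≈ 0.0628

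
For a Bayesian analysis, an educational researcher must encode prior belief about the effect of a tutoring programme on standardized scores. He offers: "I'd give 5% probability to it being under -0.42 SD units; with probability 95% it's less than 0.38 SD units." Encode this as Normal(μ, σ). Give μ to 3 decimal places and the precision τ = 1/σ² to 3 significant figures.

For Normal(μ,σ), the p-quantile is μ + z_p·σ. Here z_{0.05} = -1.645, z_{0.95} = 1.645.
So -0.42 = μ − 1.645σ and 0.38 = μ + 1.645σ.
Subtracting: σ = (0.38 − -0.42)/(1.645 − (-1.645)) = 0.243.
Then μ = -0.42 − (-1.645)·0.243 = -0.020.
Precision τ = 1/σ² = 1/0.2432² = 16.9.

μ = -0.020, τ = 16.9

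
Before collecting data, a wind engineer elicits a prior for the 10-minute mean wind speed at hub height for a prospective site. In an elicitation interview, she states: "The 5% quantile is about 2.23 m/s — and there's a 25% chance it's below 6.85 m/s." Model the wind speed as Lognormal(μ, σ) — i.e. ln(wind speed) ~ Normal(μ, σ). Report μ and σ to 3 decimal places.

If T ~ Lognormal(μ,σ) then ln T ~ Normal(μ,σ), so the p-quantile of ln T is μ + z_p·σ.
ln(2.23) = 0.802 and ln(6.85) = 1.924; z_{0.05} = -1.645, z_{0.25} = -0.6745.
σ = (1.924 − 0.802)/(-0.6745 − (-1.645)) = 1.157.
μ = 0.802 − (-1.645)·1.157 = 2.704.

μ ≈ 2.704, σ ≈ 1.157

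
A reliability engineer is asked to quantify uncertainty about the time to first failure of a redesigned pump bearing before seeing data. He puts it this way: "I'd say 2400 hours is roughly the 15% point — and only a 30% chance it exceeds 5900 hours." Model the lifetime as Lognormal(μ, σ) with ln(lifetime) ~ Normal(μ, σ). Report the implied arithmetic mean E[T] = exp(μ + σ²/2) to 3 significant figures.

E[T] ≈ 5150 hours

If T ~ Lognormal(μ,σ) then ln T ~ Normal(μ,σ), so the p-quantile of ln T is μ + z_p·σ.
ln(2400) = 7.783 and ln(5900) = 8.683; z_{0.15} = -1.036, z_{0.7} = 0.5244.
σ = (8.683 − 7.783)/(0.5244 − (-1.036)) = 0.576.
μ = 7.783 − (-1.036)·0.576 = 8.381.
E[T] = exp(μ + σ²/2) = exp(8.381 + 0.1661) = 5150 hours.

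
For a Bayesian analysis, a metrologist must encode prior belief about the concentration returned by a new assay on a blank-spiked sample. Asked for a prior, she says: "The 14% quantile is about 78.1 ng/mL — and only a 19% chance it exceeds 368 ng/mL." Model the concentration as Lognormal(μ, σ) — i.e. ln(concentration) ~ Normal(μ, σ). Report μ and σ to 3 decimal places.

If T ~ Lognormal(μ,σ) then ln T ~ Normal(μ,σ), so the p-quantile of ln T is μ + z_p·σ.
ln(78.1) = 4.358 and ln(368) = 5.908; z_{0.14} = -1.08, z_{0.81} = 0.8779.
σ = (5.908 − 4.358)/(0.8779 − (-1.08)) = 0.792.
μ = 4.358 − (-1.08)·0.792 = 5.213.

μ ≈ 5.213, σ ≈ 0.792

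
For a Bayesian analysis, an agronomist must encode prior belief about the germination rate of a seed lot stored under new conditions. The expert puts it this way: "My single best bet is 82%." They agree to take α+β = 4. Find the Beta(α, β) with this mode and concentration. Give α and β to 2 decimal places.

For α,β > 1 the Beta mode is (α−1)/(α+β−2). With α+β = 4, the mode is (α−1)/2.
Set (α−1)/2 = 0.82 → α = 1 + 0.82·2 = 2.64.
β = 4 − α = 1.36.

α = 2.64, β = 1.36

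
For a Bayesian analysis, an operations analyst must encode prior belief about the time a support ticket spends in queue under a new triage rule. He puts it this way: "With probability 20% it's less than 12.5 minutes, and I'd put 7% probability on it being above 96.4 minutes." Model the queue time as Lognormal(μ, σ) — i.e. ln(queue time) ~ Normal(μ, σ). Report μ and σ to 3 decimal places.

If T ~ Lognormal(μ,σ) then ln T ~ Normal(μ,σ), so the p-quantile of ln T is μ + z_p·σ.
ln(12.5) = 2.526 and ln(96.4) = 4.569; z_{0.2} = -0.8416, z_{0.93} = 1.476.
σ = (4.569 − 2.526)/(1.476 − (-0.8416)) = 0.881.
μ = 2.526 − (-0.8416)·0.881 = 3.268.

μ ≈ 3.268, σ ≈ 0.881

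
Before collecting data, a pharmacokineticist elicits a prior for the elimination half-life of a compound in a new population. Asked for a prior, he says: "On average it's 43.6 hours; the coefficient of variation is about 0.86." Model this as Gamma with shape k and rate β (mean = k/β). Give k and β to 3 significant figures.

For Gamma(k, rate β): mean = k/β, variance = k/β², so CV = 1/√k.
CV = 0.86, hence k = 1/CV² = 1.35.
Then β = k/mean = 1.35/43.6 = 0.031.

k ≈ 1.35, β ≈ 0.031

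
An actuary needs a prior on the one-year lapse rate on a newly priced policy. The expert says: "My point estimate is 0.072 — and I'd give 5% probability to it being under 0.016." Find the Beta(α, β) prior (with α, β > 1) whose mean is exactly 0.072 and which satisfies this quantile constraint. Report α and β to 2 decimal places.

α ≈ 2.33, β ≈ 30.01

With mean 0.072 fixed, write α = 0.072s, β = 0.928s where s = α+β.
Need P(θ < 0.016) = 0.05 under Beta(0.072s, 0.928s). Normal approximation: (q−m)/√(m(1−m)/s) ≈ z_{0.05} = -1.64, so s ≈ 0.072·0.928·(-1.64)²/(0.016−0.072)² = 57.6.
At s = 57.6: P(θ<0.016) ≈ 0.010. Adjusting to match 0.05 gives s ≈ 32.34.
So α = 0.072·32.34 ≈ 2.33, β = 0.928·32.34 ≈ 30.01.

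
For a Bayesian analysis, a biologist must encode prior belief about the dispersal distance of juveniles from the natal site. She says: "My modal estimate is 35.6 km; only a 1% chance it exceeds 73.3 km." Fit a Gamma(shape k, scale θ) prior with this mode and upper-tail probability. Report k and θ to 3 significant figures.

k ≈ 10.4, θ ≈ 3.8

Gamma(k,θ) with k>1 has mode (k−1)θ, so θ = 35.6/(k−1).
Need P(X < 73.3) = 0.99 with θ tied to k this way. Start at k = 2, θ = 35.6: P(X<73.3) ≈ 0.610.
Too low — raise k to concentrate. Iterating converges to k ≈ 10.4.
Then θ = 35.6/(10.4−1) ≈ 3.8.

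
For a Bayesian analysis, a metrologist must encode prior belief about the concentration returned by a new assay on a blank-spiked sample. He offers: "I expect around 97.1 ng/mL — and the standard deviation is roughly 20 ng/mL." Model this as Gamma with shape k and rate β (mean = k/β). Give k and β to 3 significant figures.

For Gamma(k, rate β): mean = k/β, variance = k/β², so CV = 1/√k.
CV = SD/mean = 20/97.1 = 0.206, hence k = 1/CV² = 23.6.
Then β = k/mean = 23.6/97.1 = 0.243.

k ≈ 23.6, β ≈ 0.243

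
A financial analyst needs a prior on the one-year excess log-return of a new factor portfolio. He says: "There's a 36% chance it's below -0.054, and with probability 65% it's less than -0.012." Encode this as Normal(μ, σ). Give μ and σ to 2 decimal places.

μ = -0.03, σ = 0.06

The p-quantile of Normal(μ,σ) is μ + z_p·σ, with z_{0.36} = -0.3585 and z_{0.65} = 0.3853.
Eliminate σ: μ = (z₂·x₁ − z₁·x₂)/(z₂ − z₁) = (0.3853·-0.054 − (-0.3585)·-0.012)/0.7438 = -0.03.
Then σ = (x₂ − x₁)/(z₂ − z₁) = (-0.012 − -0.054)/0.7438 = 0.06.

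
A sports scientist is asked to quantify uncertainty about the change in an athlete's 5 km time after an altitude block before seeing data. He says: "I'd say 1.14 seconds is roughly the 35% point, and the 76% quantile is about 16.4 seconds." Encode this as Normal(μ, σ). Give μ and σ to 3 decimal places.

For Normal(μ,σ), the p-quantile is μ + z_p·σ. Here z_{0.35} = -0.3853, z_{0.76} = 0.7063.
So 1.14 = μ − 0.3853σ and 16.4 = μ + 0.7063σ.
Subtracting: σ = (16.4 − 1.14)/(0.7063 − (-0.3853)) = 13.979.
Then μ = 1.14 − (-0.3853)·13.979 = 6.526.

μ = 6.526, σ = 13.979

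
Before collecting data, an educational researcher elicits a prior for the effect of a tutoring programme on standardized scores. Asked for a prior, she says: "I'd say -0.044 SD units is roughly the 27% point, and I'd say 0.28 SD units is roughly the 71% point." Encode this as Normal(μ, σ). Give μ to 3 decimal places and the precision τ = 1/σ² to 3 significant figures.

μ = 0.126, τ = 13

The p-quantile of Normal(μ,σ) is μ + z_p·σ, with z_{0.27} = -0.6128 and z_{0.71} = 0.5534.
Eliminate σ: μ = (z₂·x₁ − z₁·x₂)/(z₂ − z₁) = (0.5534·-0.044 − (-0.6128)·0.28)/1.166 = 0.126.
Then σ = (x₂ − x₁)/(z₂ − z₁) = (0.28 − -0.044)/1.166 = 0.278.
Precision τ = 1/σ² = 1/0.2778² = 13.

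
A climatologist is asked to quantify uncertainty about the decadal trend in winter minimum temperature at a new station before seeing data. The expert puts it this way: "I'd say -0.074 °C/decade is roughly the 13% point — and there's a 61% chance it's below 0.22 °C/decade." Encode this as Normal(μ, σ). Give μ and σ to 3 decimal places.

For Normal(μ,σ), the p-quantile is μ + z_p·σ. Here z_{0.13} = -1.126, z_{0.61} = 0.2793.
So -0.074 = μ − 1.126σ and 0.22 = μ + 0.2793σ.
Subtracting: σ = (0.22 − -0.074)/(0.2793 − (-1.126)) = 0.209.
Then μ = -0.074 − (-1.126)·0.209 = 0.162.

μ = 0.162, σ = 0.209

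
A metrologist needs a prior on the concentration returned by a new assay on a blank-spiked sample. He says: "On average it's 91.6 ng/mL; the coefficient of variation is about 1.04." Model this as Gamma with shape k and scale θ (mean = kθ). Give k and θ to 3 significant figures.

For Gamma(k, scale θ): mean = kθ, variance = kθ², so CV = 1/√k.
CV = 1.04, hence k = 1/CV² = 0.925.
Then θ = mean/k = 91.6/0.925 = 99.1.

k ≈ 0.925, θ ≈ 99.1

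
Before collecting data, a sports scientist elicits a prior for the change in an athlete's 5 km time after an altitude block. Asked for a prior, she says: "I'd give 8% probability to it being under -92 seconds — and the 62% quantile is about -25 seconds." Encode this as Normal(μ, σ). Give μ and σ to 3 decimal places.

The p-quantile of Normal(μ,σ) is μ + z_p·σ, with z_{0.08} = -1.405 and z_{0.62} = 0.3055.
Eliminate σ: μ = (z₂·x₁ − z₁·x₂)/(z₂ − z₁) = (0.3055·-92 − (-1.405)·-25)/1.711 = -36.965.
Then σ = (x₂ − x₁)/(z₂ − z₁) = (-25 − -92)/1.711 = 39.169.

μ = -36.965, σ = 39.169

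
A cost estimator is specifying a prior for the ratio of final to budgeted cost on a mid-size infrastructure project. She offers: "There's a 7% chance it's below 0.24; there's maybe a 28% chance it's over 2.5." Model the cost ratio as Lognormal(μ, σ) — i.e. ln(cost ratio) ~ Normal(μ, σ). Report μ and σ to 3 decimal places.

If T ~ Lognormal(μ,σ) then ln T ~ Normal(μ,σ), so the p-quantile of ln T is μ + z_p·σ.
ln(0.24) = -1.427 and ln(2.5) = 0.9163; z_{0.07} = -1.476, z_{0.72} = 0.5828.
σ = (0.9163 − -1.427)/(0.5828 − (-1.476)) = 1.138.
μ = -1.427 − (-1.476)·1.138 = 0.253.

μ ≈ 0.253, σ ≈ 1.138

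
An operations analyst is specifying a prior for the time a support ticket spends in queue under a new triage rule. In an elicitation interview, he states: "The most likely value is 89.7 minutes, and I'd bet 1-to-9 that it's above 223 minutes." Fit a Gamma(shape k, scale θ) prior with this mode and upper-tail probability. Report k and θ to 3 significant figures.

k ≈ 3.32, θ ≈ 38.7

Gamma(k,θ) with k>1 has mode (k−1)θ, so θ = 89.7/(k−1).
Need P(X < 223) = 0.9 with θ tied to k this way. Start at k = 2, θ = 89.7: P(X<223) ≈ 0.710.
Too low — raise k to concentrate. Iterating converges to k ≈ 3.32.
Then θ = 89.7/(3.32−1) ≈ 38.7.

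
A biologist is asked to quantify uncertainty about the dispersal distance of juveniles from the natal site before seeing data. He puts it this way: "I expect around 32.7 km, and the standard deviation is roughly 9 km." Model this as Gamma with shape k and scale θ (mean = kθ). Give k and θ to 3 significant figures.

For Gamma(k, scale θ): mean = kθ, variance = kθ², so CV = 1/√k.
CV = SD/mean = 9/32.7 = 0.2752, hence k = 1/CV² = 13.2.
Then θ = mean/k = 32.7/13.2 = 2.48.

k ≈ 13.2, θ ≈ 2.48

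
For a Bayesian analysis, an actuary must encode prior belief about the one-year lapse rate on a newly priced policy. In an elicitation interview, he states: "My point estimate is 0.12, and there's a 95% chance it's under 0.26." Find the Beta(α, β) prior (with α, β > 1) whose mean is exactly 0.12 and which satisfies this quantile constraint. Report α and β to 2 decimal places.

α ≈ 2.24, β ≈ 16.46

With mean 0.12 fixed, write α = 0.12s, β = 0.88s where s = α+β.
Need P(θ < 0.26) = 0.95 under Beta(0.12s, 0.88s). Normal approximation: (q−m)/√(m(1−m)/s) ≈ z_{0.95} = 1.64, so s ≈ 0.12·0.88·(1.64)²/(0.26−0.12)² = 14.6.
At s = 14.6: P(θ<0.26) ≈ 0.932. Adjusting to match 0.95 gives s ≈ 18.70.
So α = 0.12·18.70 ≈ 2.24, β = 0.88·18.70 ≈ 16.46.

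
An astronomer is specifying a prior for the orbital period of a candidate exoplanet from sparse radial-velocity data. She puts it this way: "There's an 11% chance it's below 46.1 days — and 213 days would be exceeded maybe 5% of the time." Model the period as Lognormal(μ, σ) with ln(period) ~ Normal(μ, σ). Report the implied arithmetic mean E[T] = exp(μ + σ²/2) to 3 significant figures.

If T ~ Lognormal(μ,σ) then ln T ~ Normal(μ,σ), so the p-quantile of ln T is μ + z_p·σ.
ln(46.1) = 3.831 and ln(213) = 5.361; z_{0.11} = -1.227, z_{0.95} = 1.645.
σ = (5.361 − 3.831)/(1.645 − (-1.227)) = 0.533.
μ = 3.831 − (-1.227)·0.533 = 4.485.
E[T] = exp(μ + σ²/2) = exp(4.485 + 0.1421) = 102 days.

E[T] ≈ 102 days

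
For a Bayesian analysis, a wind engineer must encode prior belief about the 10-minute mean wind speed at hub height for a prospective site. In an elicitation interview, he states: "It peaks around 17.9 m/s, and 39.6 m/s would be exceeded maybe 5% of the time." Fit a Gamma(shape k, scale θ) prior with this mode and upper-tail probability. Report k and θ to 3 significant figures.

k ≈ 5.36, θ ≈ 4.1

Gamma(k,θ) with k>1 has mode (k−1)θ, so θ = 17.9/(k−1).
Need P(X < 39.6) = 0.95 with θ tied to k this way. Start at k = 2, θ = 17.9: P(X<39.6) ≈ 0.648.
Too low — raise k to concentrate. Iterating converges to k ≈ 5.36.
Then θ = 17.9/(5.36−1) ≈ 4.1.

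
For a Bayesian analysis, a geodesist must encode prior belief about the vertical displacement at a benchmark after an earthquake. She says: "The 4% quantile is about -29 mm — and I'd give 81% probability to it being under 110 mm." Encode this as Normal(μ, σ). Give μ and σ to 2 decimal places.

μ = 63.58, σ = 52.88

For Normal(μ,σ), the p-quantile is μ + z_p·σ. Here z_{0.04} = -1.751, z_{0.81} = 0.8779.
So -29 = μ − 1.751σ and 110 = μ + 0.8779σ.
Subtracting: σ = (110 − -29)/(0.8779 − (-1.751)) = 52.88.
Then μ = -29 − (-1.751)·52.88 = 63.58.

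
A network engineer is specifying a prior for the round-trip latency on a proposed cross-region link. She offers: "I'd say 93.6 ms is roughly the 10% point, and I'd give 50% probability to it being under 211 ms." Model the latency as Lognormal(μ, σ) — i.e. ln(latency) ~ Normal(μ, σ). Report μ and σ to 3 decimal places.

If T ~ Lognormal(μ,σ) then ln T ~ Normal(μ,σ), so the p-quantile of ln T is μ + z_p·σ.
ln(93.6) = 4.539 and ln(211) = 5.352; z_{0.1} = -1.282, z_{0.5} = 0.
σ = (5.352 − 4.539)/(0 − (-1.282)) = 0.634.
μ = 4.539 − (-1.282)·0.634 = 5.352.

μ ≈ 5.352, σ ≈ 0.634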